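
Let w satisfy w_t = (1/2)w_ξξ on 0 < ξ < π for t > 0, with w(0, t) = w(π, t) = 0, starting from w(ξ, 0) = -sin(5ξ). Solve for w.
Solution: Using separation of variables w = X(ξ)T(t):
Eigenfunctions: sin(nξ), n = 1, 2, 3, ...
General solution: w(ξ, t) = Σ c_n sin(nξ) exp(-n² t/2)
Matching w(ξ,0) = -sin(5ξ) term by term: c_5=-1.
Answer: w(ξ, t) = -exp(-25t/2)sin(5ξ)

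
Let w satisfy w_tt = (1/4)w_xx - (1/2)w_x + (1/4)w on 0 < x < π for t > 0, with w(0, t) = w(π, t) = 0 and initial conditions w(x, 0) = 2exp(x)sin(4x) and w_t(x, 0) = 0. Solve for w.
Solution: Substitute w = exp(x)u, i.e. u = exp(-x)w.
By the product rule, w_x = exp(x)(u_x + u), w_xx = exp(x)(u_xx + 2u_x + u), w_tt = exp(x)u_tt.
Substituting into the PDE and dividing by exp(x): u_tt = (1/4)(u_xx + 2u_x + u) - (1/2)(u_x + u) + (1/4)u.
The lower-order terms cancel, leaving the standard wave equation u_tt = (1/4)u_xx.
Initial data for u: u(x,0) = exp(-x)w(x,0) = 2sin(4x); u_t(x,0) = exp(-x)w_t(x,0) = 0. The boundary conditions carry over: u(0,t) = u(π,t) = 0.
Solve for u:
  Using separation of variables u = X(x)T(t):
  Eigenfunctions: sin(nx), n = 1, 2, 3, ...
  General solution: u(x, t) = Σ [A_n cos(n t/2) + B_n sin(n t/2)] sin(nx)
  From u(x,0) = 2sin(4x): A_4=2. From u_t(x,0) = 0: all B_n = 0.
Hence u(x,t) = 2sin(4x)cos(2t).
Transform back: w(x,t) = exp(x)u(x,t).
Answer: w(x, t) = 2exp(x)sin(4x)cos(2t)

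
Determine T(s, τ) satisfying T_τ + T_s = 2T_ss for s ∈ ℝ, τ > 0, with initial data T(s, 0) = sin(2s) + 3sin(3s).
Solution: Change to a moving frame: let η = s - τ, σ = τ and write T(s,τ) = u(η,σ).
By the chain rule T_τ = u_σ - u_η, T_s = u_η, T_ss = u_ηη.
Then T_τ + T_s = u_σ: the advection term cancels and the PDE becomes the heat equation u_σ = 2u_ηη on η ∈ ℝ.
Initial data: u(η,0) = T(η,0) = sin(2η) + 3sin(3η).
On η ∈ ℝ each mode satisfies (sin(nη))″ = -n² sin(nη), so exp(-2n²σ) sin(nη) solves the heat equation; by superposition u(η,σ) = Σ c_n exp(-2n²σ) sin(nη).
Reading off the coefficients: c_2=1, c_3=3, so u(η,σ) = exp(-8σ)sin(2η) + 3exp(-18σ)sin(3η).
Substituting back η = s - τ, σ = τ: T(s,τ) = u(s - τ, τ).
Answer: T(s, τ) = exp(-8τ)sin(2s - 2τ) + 3exp(-18τ)sin(3s - 3τ)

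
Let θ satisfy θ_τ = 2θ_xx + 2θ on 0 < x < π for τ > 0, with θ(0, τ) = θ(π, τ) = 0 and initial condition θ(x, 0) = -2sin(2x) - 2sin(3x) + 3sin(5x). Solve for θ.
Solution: Substitute θ = exp(2τ)u, i.e. u = exp(-2τ)θ.
By the product rule, θ_τ = exp(2τ)(u_τ + 2u), θ_xx = exp(2τ)u_xx.
Substituting into the PDE and dividing by exp(2τ): u_τ + 2u = 2u_xx + 2u.
The lower-order terms cancel, leaving the standard heat equation u_τ = 2u_xx.
Initial data for u: u(x,0) = θ(x,0) = -2sin(2x) - 2sin(3x) + 3sin(5x). The boundary conditions carry over: u(0,τ) = u(π,τ) = 0.
Solve for u:
  Using separation of variables u = X(x)G(τ):
  Eigenfunctions: sin(nx), n = 1, 2, 3, ...
  General solution: u(x, τ) = Σ c_n sin(nx) exp(-2n² τ)
  Matching u(x,0) = -2sin(2x) - 2sin(3x) + 3sin(5x) term by term: c_2=-2, c_3=-2, c_5=3.
Hence u(x,τ) = -2exp(-8τ)sin(2x) - 2exp(-18τ)sin(3x) + 3exp(-50τ)sin(5x).
Transform back: θ(x,τ) = exp(2τ)u(x,τ).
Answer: θ(x, τ) = -2exp(-6τ)sin(2x) - 2exp(-16τ)sin(3x) + 3exp(-48τ)sin(5x)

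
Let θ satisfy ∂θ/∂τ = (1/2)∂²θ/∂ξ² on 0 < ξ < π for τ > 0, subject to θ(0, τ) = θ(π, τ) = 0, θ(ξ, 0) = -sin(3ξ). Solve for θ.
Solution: Separating variables: θ = Σ c_n exp(-n²τ/2) sin(nξ). From θ(ξ,0) = -sin(3ξ): c_3=-1.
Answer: θ(ξ, τ) = -exp(-9τ/2)sin(3ξ)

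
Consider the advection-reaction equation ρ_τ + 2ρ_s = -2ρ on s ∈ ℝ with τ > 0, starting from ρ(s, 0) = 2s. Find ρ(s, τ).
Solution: Substitute ρ = exp(-2τ)u, i.e. u = exp(2τ)ρ.
By the product rule, ρ_τ = exp(-2τ)(u_τ - 2u), ρ_s = exp(-2τ)u_s.
Substituting into the PDE and dividing by exp(-2τ): u_τ - 2u + 2u_s = -2u.
The lower-order terms cancel, leaving the standard advection equation u_τ + 2u_s = 0.
Initial data for u: u(s,0) = ρ(s,0) = 2s.
Solve for u:
  By method of characteristics (waves move right with speed 2):
  Along characteristics s - 2τ = const, u is constant, so u(s,τ) = f(s - 2τ) with f = u(·, 0).
Hence u(s,τ) = 2s - 4τ.
Transform back: ρ(s,τ) = exp(-2τ)u(s,τ).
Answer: ρ(s, τ) = 2sexp(-2τ) - 4τexp(-2τ)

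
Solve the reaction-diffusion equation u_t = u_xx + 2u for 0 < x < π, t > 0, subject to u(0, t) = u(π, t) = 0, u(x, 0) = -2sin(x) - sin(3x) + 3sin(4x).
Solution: Substitute u = exp(2t)w.
Then u_t = exp(2t)(w_t + 2w), u_xx = exp(2t)w_xx; substituting and dividing by exp(2t), the lower-order terms cancel: w_t = w_xx (standard heat equation).
Data for w: w(x,0) = u(x,0) = -2sin(x) - sin(3x) + 3sin(4x). The boundary conditions carry over: w(0,t) = w(π,t) = 0.
Separating variables: w = Σ c_n exp(-n²t) sin(nx). From w(x,0) = -2sin(x) - sin(3x) + 3sin(4x): c_1=-2, c_3=-1, c_4=3.
So w(x,t) = -2exp(-t)sin(x) - exp(-9t)sin(3x) + 3exp(-16t)sin(4x), and u(x,t) = exp(2t)w(x,t).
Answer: u(x, t) = -2exp(t)sin(x) - exp(-7t)sin(3x) + 3exp(-14t)sin(4x)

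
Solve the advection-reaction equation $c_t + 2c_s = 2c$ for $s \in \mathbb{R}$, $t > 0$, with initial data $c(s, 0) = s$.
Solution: Substitute $c = e^{2t}u$.
Then $c_t = e^{2t}(u_t + 2u)$, $c_s = e^{2t}u_s$; substituting and dividing by $e^{2t}$, the lower-order terms cancel: $u_t + 2u_s = 0$ (standard advection equation).
Data for $u$: $u(s,0) = c(s,0) = s$.
By characteristics ($ds/dt = 2$), $u(s,t) = f(s - 2t)$ with $f = u( \cdot , 0)$.
So $u(s,t) = s - 2 t$, and $c(s,t) = e^{2t}u(s,t)$.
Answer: $c(s, t) = s e^{2 t} - 2 t e^{2 t}$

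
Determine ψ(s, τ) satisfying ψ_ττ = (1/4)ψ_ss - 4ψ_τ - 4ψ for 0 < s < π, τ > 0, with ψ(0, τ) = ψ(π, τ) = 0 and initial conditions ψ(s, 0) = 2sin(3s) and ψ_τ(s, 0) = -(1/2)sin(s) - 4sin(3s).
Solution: Substitute ψ = exp(-2τ)u, i.e. u = exp(2τ)ψ.
By the product rule, ψ_τ = exp(-2τ)(u_τ - 2u), ψ_ττ = exp(-2τ)(u_ττ - 4u_τ + 4u), ψ_ss = exp(-2τ)u_ss.
Substituting into the PDE and dividing by exp(-2τ): u_ττ - 4u_τ + 4u = (1/4)u_ss - 4(u_τ - 2u) - 4u.
The lower-order terms cancel, leaving the standard wave equation u_ττ = (1/4)u_ss.
Initial data for u: u(s,0) = ψ(s,0) = 2sin(3s); u_τ(s,0) = ψ_τ(s,0) + 2ψ(s,0) = -(1/2)sin(s). The boundary conditions carry over: u(0,τ) = u(π,τ) = 0.
Solve for u:
  Using separation of variables u = X(s)T(τ):
  Eigenfunctions: sin(ns), n = 1, 2, 3, ...
  General solution: u(s, τ) = Σ [A_n cos(n τ/2) + B_n sin(n τ/2)] sin(ns)
  From u(s,0) = 2sin(3s): A_3=2. From u_τ(s,0) = -(1/2)sin(s), using u_τ(s,0) = Σ ω_n B_n sin(ns) with ω_n = n/2: B_1 = (-1/2)/(1/2) = -1.
Hence u(s,τ) = -sin(s)sin(τ/2) + 2sin(3s)cos(3τ/2).
Transform back: ψ(s,τ) = exp(-2τ)u(s,τ).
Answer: ψ(s, τ) = -exp(-2τ)sin(s)sin(τ/2) + 2exp(-2τ)sin(3s)cos(3τ/2)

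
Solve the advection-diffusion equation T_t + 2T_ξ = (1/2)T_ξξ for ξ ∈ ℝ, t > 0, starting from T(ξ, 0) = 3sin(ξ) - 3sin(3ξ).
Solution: Moving frame: η = ξ - 2t, σ = t, T = u(η,σ), so T_t = u_σ - 2u_η and T_ξξ = u_ηη.
Hence T_t + 2T_ξ = u_σ and the PDE becomes the heat equation u_σ = (1/2)u_ηη on η ∈ ℝ.
Initial data: u(η,0) = T(η,0) = 3sin(η) - 3sin(3η). Each mode sin(nη) decays as exp(-n²σ/2) on ℝ, so u(η,σ) = Σ c_n exp(-n²σ/2) sin(nη) with c_1=3, c_3=-3: u(η,σ) = 3exp(-σ/2)sin(η) - 3exp(-9σ/2)sin(3η).
Substituting back: T(ξ,t) = u(ξ - 2t, t).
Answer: T(ξ, t) = -3exp(-t/2)sin(2t - ξ) + 3exp(-9t/2)sin(6t - 3ξ)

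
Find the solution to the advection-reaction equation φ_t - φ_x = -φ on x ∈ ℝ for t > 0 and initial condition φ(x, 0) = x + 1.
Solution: Substitute φ = exp(-t)u, i.e. u = exp(t)φ.
By the product rule, φ_t = exp(-t)(u_t - u), φ_x = exp(-t)u_x.
Substituting into the PDE and dividing by exp(-t): u_t - u - u_x = -u.
The lower-order terms cancel, leaving the standard advection equation u_t - u_x = 0.
Initial data for u: u(x,0) = φ(x,0) = x + 1.
Solve for u:
  By method of characteristics (waves move left with speed 1):
  Along characteristics x + t = const, u is constant, so u(x,t) = f(x + t) with f = u(·, 0).
Hence u(x,t) = t + x + 1.
Transform back: φ(x,t) = exp(-t)u(x,t).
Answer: φ(x, t) = texp(-t) + xexp(-t) + exp(-t)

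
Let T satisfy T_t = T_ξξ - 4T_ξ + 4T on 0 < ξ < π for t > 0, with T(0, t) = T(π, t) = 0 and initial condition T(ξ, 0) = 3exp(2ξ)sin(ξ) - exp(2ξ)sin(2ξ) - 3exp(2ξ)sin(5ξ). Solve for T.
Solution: Substitute T = exp(2ξ)u, i.e. u = exp(-2ξ)T.
By the product rule, T_ξ = exp(2ξ)(u_ξ + 2u), T_ξξ = exp(2ξ)(u_ξξ + 4u_ξ + 4u), T_t = exp(2ξ)u_t.
Substituting into the PDE and dividing by exp(2ξ): u_t = (u_ξξ + 4u_ξ + 4u) - 4(u_ξ + 2u) + 4u.
The lower-order terms cancel, leaving the standard heat equation u_t = u_ξξ.
Initial data for u: u(ξ,0) = exp(-2ξ)T(ξ,0) = 3sin(ξ) - sin(2ξ) - 3sin(5ξ). The boundary conditions carry over: u(0,t) = u(π,t) = 0.
Solve for u:
  Using separation of variables u = X(ξ)G(t):
  Eigenfunctions: sin(nξ), n = 1, 2, 3, ...
  General solution: u(ξ, t) = Σ c_n sin(nξ) exp(-n² t)
  Matching u(ξ,0) = 3sin(ξ) - sin(2ξ) - 3sin(5ξ) term by term: c_1=3, c_2=-1, c_5=-3.
Hence u(ξ,t) = 3exp(-t)sin(ξ) - exp(-4t)sin(2ξ) - 3exp(-25t)sin(5ξ).
Transform back: T(ξ,t) = exp(2ξ)u(ξ,t).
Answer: T(ξ, t) = 3exp(-t)exp(2ξ)sin(ξ) - exp(-4t)exp(2ξ)sin(2ξ) - 3exp(-25t)exp(2ξ)sin(5ξ)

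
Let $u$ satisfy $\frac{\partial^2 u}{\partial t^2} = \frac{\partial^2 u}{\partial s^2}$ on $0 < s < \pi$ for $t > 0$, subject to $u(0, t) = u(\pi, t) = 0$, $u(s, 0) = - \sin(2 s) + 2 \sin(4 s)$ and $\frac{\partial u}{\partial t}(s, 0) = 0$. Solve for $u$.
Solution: Using separation of variables $u = X(s)T(t)$:
Eigenfunctions: $\sin(ns)$, $n = 1, 2, 3, \ldots$
General solution: $u(s, t) = \sum [A_n \cos(n t) + B_n \sin(n t)] \sin(ns)$
From $u(s,0) = - \sin(2 s) + 2 \sin(4 s)$: $A_2=-1, A_4=2$. From $u_t(s,0) = 0$: all $B_n = 0$.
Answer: $u(s, t) = - \sin(2 s) \cos(2 t) + 2 \sin(4 s) \cos(4 t)$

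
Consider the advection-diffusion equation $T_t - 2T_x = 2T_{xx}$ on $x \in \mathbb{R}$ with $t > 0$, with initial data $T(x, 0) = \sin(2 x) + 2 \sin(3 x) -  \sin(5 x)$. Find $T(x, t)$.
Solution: Change to a moving frame: let $\eta = x + 2t$, $\sigma = t$ and write $T(x,t) = u(\eta,\sigma)$.
By the chain rule $T_t = u_{\sigma} + 2u_{\eta}$, $T_x = u_{\eta}$, $T_{xx} = u_{\eta\eta}$.
Then $T_t - 2T_x = u_{\sigma}$: the advection term cancels and the PDE becomes the heat equation $u_{\sigma} = 2u_{\eta\eta}$ on $\eta \in \mathbb{R}$.
Initial data: $u(\eta,0) = T(\eta,0) = \sin(2 \eta) + 2 \sin(3 \eta) - \sin(5 \eta)$.
On $\eta \in \mathbb{R}$ each mode satisfies $(\sin(n\eta))'' = -n^2 \sin(n\eta)$, so $e^{-2n^2\sigma} \sin(n\eta)$ solves the heat equation; by superposition $u(\eta,\sigma) = \sum c_n e^{-2n^2\sigma} \sin(n\eta)$.
Reading off the coefficients: $c_2=1, c_3=2, c_5=-1$, so $u(\eta,\sigma) = e^{-8 \sigma} \sin(2 \eta) + 2 e^{-18 \sigma} \sin(3 \eta) - e^{-50 \sigma} \sin(5 \eta)$.
Substituting back $\eta = x + 2t$, $\sigma = t$: $T(x,t) = u(x + 2t, t)$.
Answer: $T(x, t) = e^{-8 t} \sin(4 t + 2 x) + 2 e^{-18 t} \sin(6 t + 3 x) -  e^{-50 t} \sin(10 t + 5 x)$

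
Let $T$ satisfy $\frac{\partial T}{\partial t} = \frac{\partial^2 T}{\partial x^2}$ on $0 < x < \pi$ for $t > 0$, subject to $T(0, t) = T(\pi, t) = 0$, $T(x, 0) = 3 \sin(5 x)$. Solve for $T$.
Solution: Separating variables: $T = \sum c_n e^{-n^2t} \sin(nx)$. From $T(x,0) = 3 \sin(5 x)$: $c_5=3$.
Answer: $T(x, t) = 3 e^{-25 t} \sin(5 x)$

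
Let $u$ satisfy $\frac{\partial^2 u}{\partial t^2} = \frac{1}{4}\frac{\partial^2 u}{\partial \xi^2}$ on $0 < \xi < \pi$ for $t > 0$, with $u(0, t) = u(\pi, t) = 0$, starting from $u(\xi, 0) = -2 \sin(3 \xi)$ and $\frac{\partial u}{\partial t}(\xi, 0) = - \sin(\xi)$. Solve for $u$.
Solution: Separating variables: $u = \sum [A_n \cos(\omega_n t) + B_n \sin(\omega_n t)] \sin(n\xi)$, $\omega_n = n/2$. From ICs ($B_n$ = velocity coefficient / $\omega_n$): $A_3=-2, B_1=-2$.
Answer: $u(\xi, t) = -2 \sin(\xi) \sin(t/2) - 2 \sin(3 \xi) \cos(3 t/2)$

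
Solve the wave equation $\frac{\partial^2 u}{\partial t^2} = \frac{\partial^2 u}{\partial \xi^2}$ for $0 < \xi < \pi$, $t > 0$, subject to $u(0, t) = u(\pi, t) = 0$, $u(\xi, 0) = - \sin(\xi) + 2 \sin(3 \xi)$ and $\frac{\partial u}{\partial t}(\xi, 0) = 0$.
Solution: Separating variables: $u = \sum [A_n \cos(\omega_n t) + B_n \sin(\omega_n t)] \sin(n\xi)$, $\omega_n = n$. From ICs: $A_1=-1, A_3=2$.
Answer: $u(\xi, t) = - \sin(\xi) \cos(t) + 2 \sin(3 \xi) \cos(3 t)$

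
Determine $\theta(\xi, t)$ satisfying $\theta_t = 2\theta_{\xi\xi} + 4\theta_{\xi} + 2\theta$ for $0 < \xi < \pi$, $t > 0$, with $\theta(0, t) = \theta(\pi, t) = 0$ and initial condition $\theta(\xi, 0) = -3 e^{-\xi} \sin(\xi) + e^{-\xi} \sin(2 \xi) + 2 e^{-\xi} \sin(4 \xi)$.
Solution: Substitute $\theta = e^{-\xi}u$.
Then $\theta_{\xi} = e^{-\xi}(u_{\xi} - u)$, $\theta_{\xi\xi} = e^{-\xi}(u_{\xi\xi} - 2u_{\xi} + u)$, $\theta_t = e^{-\xi}u_t$; substituting and dividing by $e^{-\xi}$, the lower-order terms cancel: $u_t = 2u_{\xi\xi}$ (standard heat equation).
Data for $u$: $u(\xi,0) = e^{\xi}\theta(\xi,0) = -3 \sin(\xi) + \sin(2 \xi) + 2 \sin(4 \xi)$. The boundary conditions carry over: $u(0,t) = u(\pi,t) = 0$.
Separating variables: $u = \sum c_n e^{-2n^2t} \sin(n\xi)$. From $u(\xi,0) = -3 \sin(\xi) + \sin(2 \xi) + 2 \sin(4 \xi)$: $c_1=-3, c_2=1, c_4=2$.
So $u(\xi,t) = -3 e^{-2 t} \sin(\xi) + e^{-8 t} \sin(2 \xi) + 2 e^{-32 t} \sin(4 \xi)$, and $\theta(\xi,t) = e^{-\xi}u(\xi,t)$.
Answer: $\theta(\xi, t) = -3 e^{-\xi} e^{-2 t} \sin(\xi) + e^{-\xi} e^{-8 t} \sin(2 \xi) + 2 e^{-\xi} e^{-32 t} \sin(4 \xi)$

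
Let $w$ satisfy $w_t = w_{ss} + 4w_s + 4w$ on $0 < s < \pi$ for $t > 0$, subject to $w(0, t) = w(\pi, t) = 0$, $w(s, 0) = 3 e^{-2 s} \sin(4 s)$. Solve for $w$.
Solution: Substitute $w = e^{-2s}u$.
Then $w_s = e^{-2s}(u_s - 2u)$, $w_{ss} = e^{-2s}(u_{ss} - 4u_s + 4u)$, $w_t = e^{-2s}u_t$; substituting and dividing by $e^{-2s}$, the lower-order terms cancel: $u_t = u_{ss}$ (standard heat equation).
Data for $u$: $u(s,0) = e^{2s}w(s,0) = 3 \sin(4 s)$. The boundary conditions carry over: $u(0,t) = u(\pi,t) = 0$.
Separating variables: $u = \sum c_n e^{-n^2t} \sin(ns)$. From $u(s,0) = 3 \sin(4 s)$: $c_4=3$.
So $u(s,t) = 3 e^{-16 t} \sin(4 s)$, and $w(s,t) = e^{-2s}u(s,t)$.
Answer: $w(s, t) = 3 e^{-2 s} e^{-16 t} \sin(4 s)$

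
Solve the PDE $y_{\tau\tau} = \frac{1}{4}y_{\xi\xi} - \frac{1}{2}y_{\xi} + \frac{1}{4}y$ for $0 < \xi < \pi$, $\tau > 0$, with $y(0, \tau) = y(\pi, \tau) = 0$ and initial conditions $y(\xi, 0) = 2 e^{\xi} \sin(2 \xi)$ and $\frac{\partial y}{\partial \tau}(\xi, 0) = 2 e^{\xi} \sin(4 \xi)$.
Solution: Substitute $y = e^{\xi}u$, i.e. $u = e^{-\xi}y$.
By the product rule, $y_{\xi} = e^{\xi}(u_{\xi} + u)$, $y_{\xi\xi} = e^{\xi}(u_{\xi\xi} + 2u_{\xi} + u)$, $y_{\tau\tau} = e^{\xi}u_{\tau\tau}$.
Substituting into the PDE and dividing by $e^{\xi}$: $u_{\tau\tau} = \frac{1}{4}(u_{\xi\xi} + 2u_{\xi} + u) - \frac{1}{2}(u_{\xi} + u) + \frac{1}{4}u$.
The lower-order terms cancel, leaving the standard wave equation $u_{\tau\tau} = \frac{1}{4}u_{\xi\xi}$.
Initial data for $u$: $u(\xi,0) = e^{-\xi}y(\xi,0) = 2 \sin(2 \xi)$; $u_{\tau}(\xi,0) = e^{-\xi}y_{\tau}(\xi,0) = 2 \sin(4 \xi)$. The boundary conditions carry over: $u(0,\tau) = u(\pi,\tau) = 0$.
Solve for $u$:
  Using separation of variables $u = X(\xi)T(\tau)$:
  Eigenfunctions: $\sin(n\xi)$, $n = 1, 2, 3, \ldots$
  General solution: $u(\xi, \tau) = \sum [A_n \cos(n \tau/2) + B_n \sin(n \tau/2)] \sin(n\xi)$
  From $u(\xi,0) = 2 \sin(2 \xi)$: $A_2=2$. From $u_{\tau}(\xi,0) = 2 \sin(4 \xi)$, using $u_{\tau}(\xi,0) = \sum \omega_n B_n \sin(n\xi)$ with $\omega_n = n/2$: $B_4 = 2/2 = 1$.
Hence $u(\xi,\tau) = 2 \sin(2 \xi) \cos(\tau) + \sin(4 \xi) \sin(2 \tau)$.
Transform back: $y(\xi,\tau) = e^{\xi}u(\xi,\tau)$.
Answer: $y(\xi, \tau) = e^{\xi} \sin(2 \tau) \sin(4 \xi) + 2 e^{\xi} \sin(2 \xi) \cos(\tau)$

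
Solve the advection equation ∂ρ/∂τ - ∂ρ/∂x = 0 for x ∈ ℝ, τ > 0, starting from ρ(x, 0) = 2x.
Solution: By characteristics (dx/dτ = -1), ρ(x,τ) = f(x + τ) with f = ρ(·, 0).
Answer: ρ(x, τ) = 2x + 2τ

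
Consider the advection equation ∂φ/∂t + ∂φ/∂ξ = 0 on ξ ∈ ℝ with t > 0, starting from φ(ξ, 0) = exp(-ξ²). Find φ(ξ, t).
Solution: By characteristics (dξ/dt = 1), φ(ξ,t) = f(ξ - t) with f = φ(·, 0).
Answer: φ(ξ, t) = exp(-(-t + ξ)²)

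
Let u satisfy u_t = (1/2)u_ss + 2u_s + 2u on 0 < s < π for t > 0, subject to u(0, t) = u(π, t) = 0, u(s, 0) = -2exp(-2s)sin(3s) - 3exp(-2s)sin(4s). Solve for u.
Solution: Substitute u = exp(-2s)w.
Then u_s = exp(-2s)(w_s - 2w), u_ss = exp(-2s)(w_ss - 4w_s + 4w), u_t = exp(-2s)w_t; substituting and dividing by exp(-2s), the lower-order terms cancel: w_t = (1/2)w_ss (standard heat equation).
Data for w: w(s,0) = exp(2s)u(s,0) = -2sin(3s) - 3sin(4s). The boundary conditions carry over: w(0,t) = w(π,t) = 0.
Separating variables: w = Σ c_n exp(-n²t/2) sin(ns). From w(s,0) = -2sin(3s) - 3sin(4s): c_3=-2, c_4=-3.
So w(s,t) = -3exp(-8t)sin(4s) - 2exp(-9t/2)sin(3s), and u(s,t) = exp(-2s)w(s,t).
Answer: u(s, t) = -3exp(-2s)exp(-8t)sin(4s) - 2exp(-2s)exp(-9t/2)sin(3s)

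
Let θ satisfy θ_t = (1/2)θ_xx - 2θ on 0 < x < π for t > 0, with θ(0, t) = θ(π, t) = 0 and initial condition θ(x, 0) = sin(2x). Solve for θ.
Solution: Substitute θ = exp(-2t)u.
Then θ_t = exp(-2t)(u_t - 2u), θ_xx = exp(-2t)u_xx; substituting and dividing by exp(-2t), the lower-order terms cancel: u_t = (1/2)u_xx (standard heat equation).
Data for u: u(x,0) = θ(x,0) = sin(2x). The boundary conditions carry over: u(0,t) = u(π,t) = 0.
Separating variables: u = Σ c_n exp(-n²t/2) sin(nx). From u(x,0) = sin(2x): c_2=1.
So u(x,t) = exp(-2t)sin(2x), and θ(x,t) = exp(-2t)u(x,t).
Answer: θ(x, t) = exp(-4t)sin(2x)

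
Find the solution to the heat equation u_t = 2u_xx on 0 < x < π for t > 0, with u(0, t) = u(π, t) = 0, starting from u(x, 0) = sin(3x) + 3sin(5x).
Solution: Using separation of variables u = X(x)T(t):
Eigenfunctions: sin(nx), n = 1, 2, 3, ...
General solution: u(x, t) = Σ c_n sin(nx) exp(-2n² t)
Matching u(x,0) = sin(3x) + 3sin(5x) term by term: c_3=1, c_5=3.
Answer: u(x, t) = exp(-18t)sin(3x) + 3exp(-50t)sin(5x)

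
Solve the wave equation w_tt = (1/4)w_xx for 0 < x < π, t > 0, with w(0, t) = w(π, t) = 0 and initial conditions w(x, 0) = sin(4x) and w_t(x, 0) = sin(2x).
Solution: Separating variables: w = Σ [A_n cos(ω_n t) + B_n sin(ω_n t)] sin(nx), ω_n = n/2. From ICs (B_n = velocity coefficient / ω_n): A_4=1, B_2=1.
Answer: w(x, t) = sin(t)sin(2x) + sin(4x)cos(2t)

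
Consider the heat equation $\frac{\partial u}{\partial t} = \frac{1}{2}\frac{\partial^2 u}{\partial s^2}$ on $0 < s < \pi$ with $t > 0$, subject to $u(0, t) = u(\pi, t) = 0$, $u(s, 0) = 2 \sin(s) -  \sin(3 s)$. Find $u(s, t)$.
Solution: Using separation of variables $u = X(s)T(t)$:
Eigenfunctions: $\sin(ns)$, $n = 1, 2, 3, \ldots$
General solution: $u(s, t) = \sum c_n \sin(ns) e^{-n^2 t/2}$
Matching $u(s,0) = 2 \sin(s) - \sin(3 s)$ term by term: $c_1=2, c_3=-1$.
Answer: $u(s, t) = 2 e^{-t/2} \sin(s) -  e^{-9 t/2} \sin(3 s)$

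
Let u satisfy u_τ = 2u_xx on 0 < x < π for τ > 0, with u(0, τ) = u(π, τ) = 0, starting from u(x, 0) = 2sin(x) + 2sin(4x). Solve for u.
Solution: Using separation of variables u = X(x)T(τ):
Eigenfunctions: sin(nx), n = 1, 2, 3, ...
General solution: u(x, τ) = Σ c_n sin(nx) exp(-2n² τ)
Matching u(x,0) = 2sin(x) + 2sin(4x) term by term: c_1=2, c_4=2.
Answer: u(x, τ) = 2exp(-2τ)sin(x) + 2exp(-32τ)sin(4x)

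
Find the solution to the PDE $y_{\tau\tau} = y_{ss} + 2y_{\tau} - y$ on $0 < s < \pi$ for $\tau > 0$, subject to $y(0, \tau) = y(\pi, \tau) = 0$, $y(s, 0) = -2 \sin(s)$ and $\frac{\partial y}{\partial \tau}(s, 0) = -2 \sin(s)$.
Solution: Substitute $y = e^{\tau}u$, i.e. $u = e^{-\tau}y$.
By the product rule, $y_{\tau} = e^{\tau}(u_{\tau} + u)$, $y_{\tau\tau} = e^{\tau}(u_{\tau\tau} + 2u_{\tau} + u)$, $y_{ss} = e^{\tau}u_{ss}$.
Substituting into the PDE and dividing by $e^{\tau}$: $u_{\tau\tau} + 2u_{\tau} + u = u_{ss} + 2(u_{\tau} + u) - u$.
The lower-order terms cancel, leaving the standard wave equation $u_{\tau\tau} = u_{ss}$.
Initial data for $u$: $u(s,0) = y(s,0) = -2 \sin(s)$; $u_{\tau}(s,0) = y_{\tau}(s,0) - y(s,0) = 0$. The boundary conditions carry over: $u(0,\tau) = u(\pi,\tau) = 0$.
Solve for $u$:
  Using separation of variables $u = X(s)T(\tau)$:
  Eigenfunctions: $\sin(ns)$, $n = 1, 2, 3, \ldots$
  General solution: $u(s, \tau) = \sum [A_n \cos(n \tau) + B_n \sin(n \tau)] \sin(ns)$
  From $u(s,0) = -2 \sin(s)$: $A_1=-2$. From $u_{\tau}(s,0) = 0$: all $B_n = 0$.
Hence $u(s,\tau) = -2 \sin(s) \cos(\tau)$.
Transform back: $y(s,\tau) = e^{\tau}u(s,\tau)$.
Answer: $y(s, \tau) = -2 e^{\tau} \sin(s) \cos(\tau)$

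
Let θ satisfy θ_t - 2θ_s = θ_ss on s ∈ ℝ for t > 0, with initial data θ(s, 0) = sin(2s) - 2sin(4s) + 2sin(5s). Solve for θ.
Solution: Moving frame: η = s + 2t, σ = t, θ = u(η,σ), so θ_t = u_σ + 2u_η and θ_ss = u_ηη.
Hence θ_t - 2θ_s = u_σ and the PDE becomes the heat equation u_σ = u_ηη on η ∈ ℝ.
Initial data: u(η,0) = θ(η,0) = sin(2η) - 2sin(4η) + 2sin(5η). Each mode sin(nη) decays as exp(-n²σ) on ℝ, so u(η,σ) = Σ c_n exp(-n²σ) sin(nη) with c_2=1, c_4=-2, c_5=2: u(η,σ) = exp(-4σ)sin(2η) - 2exp(-16σ)sin(4η) + 2exp(-25σ)sin(5η).
Substituting back: θ(s,t) = u(s + 2t, t).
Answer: θ(s, t) = exp(-4t)sin(2s + 4t) - 2exp(-16t)sin(4s + 8t) + 2exp(-25t)sin(5s + 10t)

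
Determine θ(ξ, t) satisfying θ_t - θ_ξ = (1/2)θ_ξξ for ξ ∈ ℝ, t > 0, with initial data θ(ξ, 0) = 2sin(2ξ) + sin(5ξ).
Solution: Change to a moving frame: let η = ξ + t, σ = t and write θ(ξ,t) = u(η,σ).
By the chain rule θ_t = u_σ + u_η, θ_ξ = u_η, θ_ξξ = u_ηη.
Then θ_t - θ_ξ = u_σ: the advection term cancels and the PDE becomes the heat equation u_σ = (1/2)u_ηη on η ∈ ℝ.
Initial data: u(η,0) = θ(η,0) = 2sin(2η) + sin(5η).
On η ∈ ℝ each mode satisfies (sin(nη))″ = -n² sin(nη), so exp(-n²σ/2) sin(nη) solves the heat equation; by superposition u(η,σ) = Σ c_n exp(-n²σ/2) sin(nη).
Reading off the coefficients: c_2=2, c_5=1, so u(η,σ) = 2exp(-2σ)sin(2η) + exp(-25σ/2)sin(5η).
Substituting back η = ξ + t, σ = t: θ(ξ,t) = u(ξ + t, t).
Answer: θ(ξ, t) = 2exp(-2t)sin(2t + 2ξ) + exp(-25t/2)sin(5t + 5ξ)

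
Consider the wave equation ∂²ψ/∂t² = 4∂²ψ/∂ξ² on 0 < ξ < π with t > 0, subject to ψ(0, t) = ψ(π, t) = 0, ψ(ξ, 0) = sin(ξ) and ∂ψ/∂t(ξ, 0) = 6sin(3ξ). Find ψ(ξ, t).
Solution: Separating variables: ψ = Σ [A_n cos(ω_n t) + B_n sin(ω_n t)] sin(nξ), ω_n = 2n. From ICs (B_n = velocity coefficient / ω_n): A_1=1, B_3=1.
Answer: ψ(ξ, t) = sin(6t)sin(3ξ) + sin(ξ)cos(2t)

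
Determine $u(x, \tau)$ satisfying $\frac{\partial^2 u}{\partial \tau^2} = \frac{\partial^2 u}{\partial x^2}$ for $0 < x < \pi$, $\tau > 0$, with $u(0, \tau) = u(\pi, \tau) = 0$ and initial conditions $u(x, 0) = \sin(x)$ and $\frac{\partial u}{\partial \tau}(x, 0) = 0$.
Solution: Separating variables: $u = \sum [A_n \cos(\omega_n \tau) + B_n \sin(\omega_n \tau)] \sin(nx)$, $\omega_n = n$. From ICs: $A_1=1$.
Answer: $u(x, \tau) = \sin(x) \cos(\tau)$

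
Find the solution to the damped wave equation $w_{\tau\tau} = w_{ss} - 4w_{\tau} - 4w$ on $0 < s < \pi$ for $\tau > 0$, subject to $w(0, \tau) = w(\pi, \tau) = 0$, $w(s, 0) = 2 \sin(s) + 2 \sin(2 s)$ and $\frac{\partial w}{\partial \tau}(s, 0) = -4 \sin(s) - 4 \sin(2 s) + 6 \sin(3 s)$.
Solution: Substitute $w = e^{-2\tau}u$.
Then $w_{\tau} = e^{-2\tau}(u_{\tau} - 2u)$, $w_{\tau\tau} = e^{-2\tau}(u_{\tau\tau} - 4u_{\tau} + 4u)$, $w_{ss} = e^{-2\tau}u_{ss}$; substituting and dividing by $e^{-2\tau}$, the lower-order terms cancel: $u_{\tau\tau} = u_{ss}$ (standard wave equation).
Data for $u$: $u(s,0) = w(s,0) = 2 \sin(s) + 2 \sin(2 s)$; $u_{\tau}(s,0) = w_{\tau}(s,0) + 2w(s,0) = 6 \sin(3 s)$. The boundary conditions carry over: $u(0,\tau) = u(\pi,\tau) = 0$.
Separating variables: $u = \sum [A_n \cos(\omega_n \tau) + B_n \sin(\omega_n \tau)] \sin(ns)$, $\omega_n = n$. From ICs ($B_n$ = velocity coefficient / $\omega_n$): $A_1=2, A_2=2, B_3=2$.
So $u(s,\tau) = 2 \sin(s) \cos(\tau) + 2 \sin(2 s) \cos(2 \tau) + 2 \sin(3 s) \sin(3 \tau)$, and $w(s,\tau) = e^{-2\tau}u(s,\tau)$.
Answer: $w(s, \tau) = 2 e^{-2 \tau} \sin(3 \tau) \sin(3 s) + 2 e^{-2 \tau} \sin(s) \cos(\tau) + 2 e^{-2 \tau} \sin(2 s) \cos(2 \tau)$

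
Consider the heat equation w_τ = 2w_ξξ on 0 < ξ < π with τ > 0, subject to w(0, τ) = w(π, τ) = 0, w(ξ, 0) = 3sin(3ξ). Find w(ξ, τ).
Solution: Using separation of variables w = X(ξ)T(τ):
Eigenfunctions: sin(nξ), n = 1, 2, 3, ...
General solution: w(ξ, τ) = Σ c_n sin(nξ) exp(-2n² τ)
Matching w(ξ,0) = 3sin(3ξ) term by term: c_3=3.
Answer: w(ξ, τ) = 3exp(-18τ)sin(3ξ)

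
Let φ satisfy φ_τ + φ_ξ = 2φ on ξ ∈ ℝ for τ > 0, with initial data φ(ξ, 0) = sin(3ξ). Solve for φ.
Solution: Substitute φ = exp(2τ)u, i.e. u = exp(-2τ)φ.
By the product rule, φ_τ = exp(2τ)(u_τ + 2u), φ_ξ = exp(2τ)u_ξ.
Substituting into the PDE and dividing by exp(2τ): u_τ + 2u + u_ξ = 2u.
The lower-order terms cancel, leaving the standard advection equation u_τ + u_ξ = 0.
Initial data for u: u(ξ,0) = φ(ξ,0) = sin(3ξ).
Solve for u:
  By method of characteristics (waves move right with speed 1):
  Along characteristics ξ - τ = const, u is constant, so u(ξ,τ) = f(ξ - τ) with f = u(·, 0).
Hence u(ξ,τ) = sin(3ξ - 3τ).
Transform back: φ(ξ,τ) = exp(2τ)u(ξ,τ).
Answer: φ(ξ, τ) = exp(2τ)sin(3ξ - 3τ)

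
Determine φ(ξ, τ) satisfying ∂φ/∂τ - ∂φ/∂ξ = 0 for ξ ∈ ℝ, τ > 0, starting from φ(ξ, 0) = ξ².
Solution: By method of characteristics (waves move left with speed 1):
Along characteristics ξ + τ = const, φ is constant, so φ(ξ,τ) = f(ξ + τ) with f = φ(·, 0).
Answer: φ(ξ, τ) = ξ² + 2ξτ + τ²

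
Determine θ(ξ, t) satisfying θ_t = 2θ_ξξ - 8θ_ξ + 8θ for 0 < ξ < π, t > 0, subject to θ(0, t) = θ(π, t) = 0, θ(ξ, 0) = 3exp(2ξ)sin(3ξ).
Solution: Substitute θ = exp(2ξ)u, i.e. u = exp(-2ξ)θ.
By the product rule, θ_ξ = exp(2ξ)(u_ξ + 2u), θ_ξξ = exp(2ξ)(u_ξξ + 4u_ξ + 4u), θ_t = exp(2ξ)u_t.
Substituting into the PDE and dividing by exp(2ξ): u_t = 2(u_ξξ + 4u_ξ + 4u) - 8(u_ξ + 2u) + 8u.
The lower-order terms cancel, leaving the standard heat equation u_t = 2u_ξξ.
Initial data for u: u(ξ,0) = exp(-2ξ)θ(ξ,0) = 3sin(3ξ). The boundary conditions carry over: u(0,t) = u(π,t) = 0.
Solve for u:
  Using separation of variables u = X(ξ)G(t):
  Eigenfunctions: sin(nξ), n = 1, 2, 3, ...
  General solution: u(ξ, t) = Σ c_n sin(nξ) exp(-2n² t)
  Matching u(ξ,0) = 3sin(3ξ) term by term: c_3=3.
Hence u(ξ,t) = 3exp(-18t)sin(3ξ).
Transform back: θ(ξ,t) = exp(2ξ)u(ξ,t).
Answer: θ(ξ, t) = 3exp(-18t)exp(2ξ)sin(3ξ)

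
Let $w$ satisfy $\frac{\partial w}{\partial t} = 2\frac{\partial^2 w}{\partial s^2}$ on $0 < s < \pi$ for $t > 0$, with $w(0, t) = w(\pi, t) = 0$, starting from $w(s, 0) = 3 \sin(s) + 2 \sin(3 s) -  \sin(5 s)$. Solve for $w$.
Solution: Using separation of variables $w = X(s)T(t)$:
Eigenfunctions: $\sin(ns)$, $n = 1, 2, 3, \ldots$
General solution: $w(s, t) = \sum c_n \sin(ns) e^{-2n^2 t}$
Matching $w(s,0) = 3 \sin(s) + 2 \sin(3 s) - \sin(5 s)$ term by term: $c_1=3, c_3=2, c_5=-1$.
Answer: $w(s, t) = 3 e^{-2 t} \sin(s) + 2 e^{-18 t} \sin(3 s) -  e^{-50 t} \sin(5 s)$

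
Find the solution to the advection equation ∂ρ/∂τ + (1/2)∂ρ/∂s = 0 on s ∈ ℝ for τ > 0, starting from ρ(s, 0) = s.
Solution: By characteristics (ds/dτ = 1/2), ρ(s,τ) = f(s - (1/2)τ) with f = ρ(·, 0).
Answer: ρ(s, τ) = s - (1/2)τ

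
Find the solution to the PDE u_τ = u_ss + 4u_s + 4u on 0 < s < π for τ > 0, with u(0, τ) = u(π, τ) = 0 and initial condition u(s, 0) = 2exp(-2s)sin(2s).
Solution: Substitute u = exp(-2s)w.
Then u_s = exp(-2s)(w_s - 2w), u_ss = exp(-2s)(w_ss - 4w_s + 4w), u_τ = exp(-2s)w_τ; substituting and dividing by exp(-2s), the lower-order terms cancel: w_τ = w_ss (standard heat equation).
Data for w: w(s,0) = exp(2s)u(s,0) = 2sin(2s). The boundary conditions carry over: w(0,τ) = w(π,τ) = 0.
Separating variables: w = Σ c_n exp(-n²τ) sin(ns). From w(s,0) = 2sin(2s): c_2=2.
So w(s,τ) = 2exp(-4τ)sin(2s), and u(s,τ) = exp(-2s)w(s,τ).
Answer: u(s, τ) = 2exp(-2s)exp(-4τ)sin(2s)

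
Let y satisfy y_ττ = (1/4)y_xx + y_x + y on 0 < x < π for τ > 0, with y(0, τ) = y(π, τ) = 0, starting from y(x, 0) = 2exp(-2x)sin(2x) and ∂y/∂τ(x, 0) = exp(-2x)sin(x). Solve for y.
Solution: Substitute y = exp(-2x)u.
Then y_x = exp(-2x)(u_x - 2u), y_xx = exp(-2x)(u_xx - 4u_x + 4u), y_ττ = exp(-2x)u_ττ; substituting and dividing by exp(-2x), the lower-order terms cancel: u_ττ = (1/4)u_xx (standard wave equation).
Data for u: u(x,0) = exp(2x)y(x,0) = 2sin(2x); u_τ(x,0) = exp(2x)y_τ(x,0) = sin(x). The boundary conditions carry over: u(0,τ) = u(π,τ) = 0.
Separating variables: u = Σ [A_n cos(ω_n τ) + B_n sin(ω_n τ)] sin(nx), ω_n = n/2. From ICs (B_n = velocity coefficient / ω_n): A_2=2, B_1=2.
So u(x,τ) = 2sin(x)sin(τ/2) + 2sin(2x)cos(τ), and y(x,τ) = exp(-2x)u(x,τ).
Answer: y(x, τ) = 2exp(-2x)sin(x)sin(τ/2) + 2exp(-2x)sin(2x)cos(τ)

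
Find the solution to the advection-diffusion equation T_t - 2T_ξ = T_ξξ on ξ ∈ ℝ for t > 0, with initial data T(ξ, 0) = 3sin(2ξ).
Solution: Moving frame: η = ξ + 2t, σ = t, T = u(η,σ), so T_t = u_σ + 2u_η and T_ξξ = u_ηη.
Hence T_t - 2T_ξ = u_σ and the PDE becomes the heat equation u_σ = u_ηη on η ∈ ℝ.
Initial data: u(η,0) = T(η,0) = 3sin(2η). Each mode sin(nη) decays as exp(-n²σ) on ℝ, so u(η,σ) = Σ c_n exp(-n²σ) sin(nη) with c_2=3: u(η,σ) = 3exp(-4σ)sin(2η).
Substituting back: T(ξ,t) = u(ξ + 2t, t).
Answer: T(ξ, t) = 3exp(-4t)sin(4t + 2ξ)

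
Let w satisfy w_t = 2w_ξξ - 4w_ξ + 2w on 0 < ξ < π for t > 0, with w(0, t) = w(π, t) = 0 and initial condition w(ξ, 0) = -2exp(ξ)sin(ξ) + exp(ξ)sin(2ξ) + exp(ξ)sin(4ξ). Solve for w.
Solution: Substitute w = exp(ξ)u, i.e. u = exp(-ξ)w.
By the product rule, w_ξ = exp(ξ)(u_ξ + u), w_ξξ = exp(ξ)(u_ξξ + 2u_ξ + u), w_t = exp(ξ)u_t.
Substituting into the PDE and dividing by exp(ξ): u_t = 2(u_ξξ + 2u_ξ + u) - 4(u_ξ + u) + 2u.
The lower-order terms cancel, leaving the standard heat equation u_t = 2u_ξξ.
Initial data for u: u(ξ,0) = exp(-ξ)w(ξ,0) = -2sin(ξ) + sin(2ξ) + sin(4ξ). The boundary conditions carry over: u(0,t) = u(π,t) = 0.
Solve for u:
  Using separation of variables u = X(ξ)T(t):
  Eigenfunctions: sin(nξ), n = 1, 2, 3, ...
  General solution: u(ξ, t) = Σ c_n sin(nξ) exp(-2n² t)
  Matching u(ξ,0) = -2sin(ξ) + sin(2ξ) + sin(4ξ) term by term: c_1=-2, c_2=1, c_4=1.
Hence u(ξ,t) = -2exp(-2t)sin(ξ) + exp(-8t)sin(2ξ) + exp(-32t)sin(4ξ).
Transform back: w(ξ,t) = exp(ξ)u(ξ,t).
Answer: w(ξ, t) = -2exp(-2t)exp(ξ)sin(ξ) + exp(-8t)exp(ξ)sin(2ξ) + exp(-32t)exp(ξ)sin(4ξ)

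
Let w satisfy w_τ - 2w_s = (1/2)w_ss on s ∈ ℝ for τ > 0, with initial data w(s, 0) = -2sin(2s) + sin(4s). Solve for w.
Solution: Moving frame: η = s + 2τ, σ = τ, w = u(η,σ), so w_τ = u_σ + 2u_η and w_ss = u_ηη.
Hence w_τ - 2w_s = u_σ and the PDE becomes the heat equation u_σ = (1/2)u_ηη on η ∈ ℝ.
Initial data: u(η,0) = w(η,0) = -2sin(2η) + sin(4η). Each mode sin(nη) decays as exp(-n²σ/2) on ℝ, so u(η,σ) = Σ c_n exp(-n²σ/2) sin(nη) with c_2=-2, c_4=1: u(η,σ) = -2exp(-2σ)sin(2η) + exp(-8σ)sin(4η).
Substituting back: w(s,τ) = u(s + 2τ, τ).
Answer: w(s, τ) = -2exp(-2τ)sin(2s + 4τ) + exp(-8τ)sin(4s + 8τ)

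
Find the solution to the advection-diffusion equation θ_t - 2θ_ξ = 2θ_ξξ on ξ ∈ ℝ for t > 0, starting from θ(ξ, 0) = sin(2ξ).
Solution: Change to a moving frame: let η = ξ + 2t, σ = t and write θ(ξ,t) = u(η,σ).
By the chain rule θ_t = u_σ + 2u_η, θ_ξ = u_η, θ_ξξ = u_ηη.
Then θ_t - 2θ_ξ = u_σ: the advection term cancels and the PDE becomes the heat equation u_σ = 2u_ηη on η ∈ ℝ.
Initial data: u(η,0) = θ(η,0) = sin(2η).
On η ∈ ℝ each mode satisfies (sin(nη))″ = -n² sin(nη), so exp(-2n²σ) sin(nη) solves the heat equation; by superposition u(η,σ) = Σ c_n exp(-2n²σ) sin(nη).
Reading off the coefficients: c_2=1, so u(η,σ) = exp(-8σ)sin(2η).
Substituting back η = ξ + 2t, σ = t: θ(ξ,t) = u(ξ + 2t, t).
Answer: θ(ξ, t) = exp(-8t)sin(4t + 2ξ)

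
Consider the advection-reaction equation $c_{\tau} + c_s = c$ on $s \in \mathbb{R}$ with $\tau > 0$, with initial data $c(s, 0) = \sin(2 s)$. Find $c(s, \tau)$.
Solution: Substitute $c = e^{\tau}u$, i.e. $u = e^{-\tau}c$.
By the product rule, $c_{\tau} = e^{\tau}(u_{\tau} + u)$, $c_s = e^{\tau}u_s$.
Substituting into the PDE and dividing by $e^{\tau}$: $u_{\tau} + u + u_s = u$.
The lower-order terms cancel, leaving the standard advection equation $u_{\tau} + u_s = 0$.
Initial data for $u$: $u(s,0) = c(s,0) = \sin(2 s)$.
Solve for $u$:
  By method of characteristics (waves move right with speed 1):
  Along characteristics $s - \tau =$ const, $u$ is constant, so $u(s,\tau) = f(s - \tau)$ with $f = u( \cdot , 0)$.
Hence $u(s,\tau) = \sin(2 s - 2 \tau)$.
Transform back: $c(s,\tau) = e^{\tau}u(s,\tau)$.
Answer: $c(s, \tau) = - e^{\tau} \sin(2 \tau - 2 s)$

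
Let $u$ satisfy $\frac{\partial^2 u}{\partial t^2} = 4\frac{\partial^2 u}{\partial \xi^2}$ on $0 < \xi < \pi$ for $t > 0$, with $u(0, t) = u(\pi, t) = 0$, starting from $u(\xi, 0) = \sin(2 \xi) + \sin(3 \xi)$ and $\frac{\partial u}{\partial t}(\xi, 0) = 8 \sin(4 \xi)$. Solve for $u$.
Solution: Using separation of variables $u = X(\xi)T(t)$:
Eigenfunctions: $\sin(n\xi)$, $n = 1, 2, 3, \ldots$
General solution: $u(\xi, t) = \sum [A_n \cos(2n t) + B_n \sin(2n t)] \sin(n\xi)$
From $u(\xi,0) = \sin(2 \xi) + \sin(3 \xi)$: $A_2=1, A_3=1$. From $u_t(\xi,0) = 8 \sin(4 \xi)$, using $u_t(\xi,0) = \sum \omega_n B_n \sin(n\xi)$ with $\omega_n = 2n$: $B_4 = 8/8 = 1$.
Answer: $u(\xi, t) = \sin(2 \xi) \cos(4 t) + \sin(3 \xi) \cos(6 t) + \sin(4 \xi) \sin(8 t)$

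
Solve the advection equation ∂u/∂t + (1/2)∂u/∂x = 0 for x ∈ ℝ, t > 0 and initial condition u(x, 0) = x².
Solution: By method of characteristics (waves move right with speed 1/2):
Along characteristics x - (1/2)t = const, u is constant, so u(x,t) = f(x - (1/2)t) with f = u(·, 0).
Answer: u(x, t) = (1/4)t² - tx + x²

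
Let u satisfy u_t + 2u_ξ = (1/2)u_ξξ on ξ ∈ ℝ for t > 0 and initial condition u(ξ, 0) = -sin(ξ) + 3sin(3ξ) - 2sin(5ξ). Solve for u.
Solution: Moving frame: η = ξ - 2t, σ = t, u = w(η,σ), so u_t = w_σ - 2w_η and u_ξξ = w_ηη.
Hence u_t + 2u_ξ = w_σ and the PDE becomes the heat equation w_σ = (1/2)w_ηη on η ∈ ℝ.
Initial data: w(η,0) = u(η,0) = -sin(η) + 3sin(3η) - 2sin(5η). Each mode sin(nη) decays as exp(-n²σ/2) on ℝ, so w(η,σ) = Σ c_n exp(-n²σ/2) sin(nη) with c_1=-1, c_3=3, c_5=-2: w(η,σ) = -exp(-σ/2)sin(η) + 3exp(-9σ/2)sin(3η) - 2exp(-25σ/2)sin(5η).
Substituting back: u(ξ,t) = w(ξ - 2t, t).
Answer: u(ξ, t) = exp(-t/2)sin(2t - ξ) - 3exp(-9t/2)sin(6t - 3ξ) + 2exp(-25t/2)sin(10t - 5ξ)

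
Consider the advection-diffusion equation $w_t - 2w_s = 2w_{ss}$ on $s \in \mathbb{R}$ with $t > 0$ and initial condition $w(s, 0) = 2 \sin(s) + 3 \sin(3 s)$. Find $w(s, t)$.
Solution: Change to a moving frame: let $\eta = s + 2t$, $\sigma = t$ and write $w(s,t) = u(\eta,\sigma)$.
By the chain rule $w_t = u_{\sigma} + 2u_{\eta}$, $w_s = u_{\eta}$, $w_{ss} = u_{\eta\eta}$.
Then $w_t - 2w_s = u_{\sigma}$: the advection term cancels and the PDE becomes the heat equation $u_{\sigma} = 2u_{\eta\eta}$ on $\eta \in \mathbb{R}$.
Initial data: $u(\eta,0) = w(\eta,0) = 2 \sin(\eta) + 3 \sin(3 \eta)$.
On $\eta \in \mathbb{R}$ each mode satisfies $(\sin(n\eta))'' = -n^2 \sin(n\eta)$, so $e^{-2n^2\sigma} \sin(n\eta)$ solves the heat equation; by superposition $u(\eta,\sigma) = \sum c_n e^{-2n^2\sigma} \sin(n\eta)$.
Reading off the coefficients: $c_1=2, c_3=3$, so $u(\eta,\sigma) = 2 e^{-2 \sigma} \sin(\eta) + 3 e^{-18 \sigma} \sin(3 \eta)$.
Substituting back $\eta = s + 2t$, $\sigma = t$: $w(s,t) = u(s + 2t, t)$.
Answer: $w(s, t) = 2 e^{-2 t} \sin(s + 2 t) + 3 e^{-18 t} \sin(3 s + 6 t)$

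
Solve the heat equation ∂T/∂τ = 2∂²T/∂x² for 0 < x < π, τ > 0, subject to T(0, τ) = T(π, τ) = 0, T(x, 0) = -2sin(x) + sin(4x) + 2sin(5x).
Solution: Separating variables: T = Σ c_n exp(-2n²τ) sin(nx). From T(x,0) = -2sin(x) + sin(4x) + 2sin(5x): c_1=-2, c_4=1, c_5=2.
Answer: T(x, τ) = -2exp(-2τ)sin(x) + exp(-32τ)sin(4x) + 2exp(-50τ)sin(5x)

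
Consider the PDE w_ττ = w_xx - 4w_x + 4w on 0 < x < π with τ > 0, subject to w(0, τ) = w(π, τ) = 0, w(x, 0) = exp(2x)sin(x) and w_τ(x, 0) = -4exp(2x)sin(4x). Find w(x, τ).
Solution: Substitute w = exp(2x)u, i.e. u = exp(-2x)w.
By the product rule, w_x = exp(2x)(u_x + 2u), w_xx = exp(2x)(u_xx + 4u_x + 4u), w_ττ = exp(2x)u_ττ.
Substituting into the PDE and dividing by exp(2x): u_ττ = (u_xx + 4u_x + 4u) - 4(u_x + 2u) + 4u.
The lower-order terms cancel, leaving the standard wave equation u_ττ = u_xx.
Initial data for u: u(x,0) = exp(-2x)w(x,0) = sin(x); u_τ(x,0) = exp(-2x)w_τ(x,0) = -4sin(4x). The boundary conditions carry over: u(0,τ) = u(π,τ) = 0.
Solve for u:
  Using separation of variables u = X(x)T(τ):
  Eigenfunctions: sin(nx), n = 1, 2, 3, ...
  General solution: u(x, τ) = Σ [A_n cos(n τ) + B_n sin(n τ)] sin(nx)
  From u(x,0) = sin(x): A_1=1. From u_τ(x,0) = -4sin(4x), using u_τ(x,0) = Σ ω_n B_n sin(nx) with ω_n = n: B_4 = (-4)/4 = -1.
Hence u(x,τ) = sin(x)cos(τ) - sin(4x)sin(4τ).
Transform back: w(x,τ) = exp(2x)u(x,τ).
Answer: w(x, τ) = exp(2x)sin(x)cos(τ) - exp(2x)sin(4x)sin(4τ)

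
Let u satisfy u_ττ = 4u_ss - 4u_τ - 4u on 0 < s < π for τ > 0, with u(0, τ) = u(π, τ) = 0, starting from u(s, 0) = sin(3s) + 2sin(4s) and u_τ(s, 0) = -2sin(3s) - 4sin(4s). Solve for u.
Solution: Substitute u = exp(-2τ)w, i.e. w = exp(2τ)u.
By the product rule, u_τ = exp(-2τ)(w_τ - 2w), u_ττ = exp(-2τ)(w_ττ - 4w_τ + 4w), u_ss = exp(-2τ)w_ss.
Substituting into the PDE and dividing by exp(-2τ): w_ττ - 4w_τ + 4w = 4w_ss - 4(w_τ - 2w) - 4w.
The lower-order terms cancel, leaving the standard wave equation w_ττ = 4w_ss.
Initial data for w: w(s,0) = u(s,0) = sin(3s) + 2sin(4s); w_τ(s,0) = u_τ(s,0) + 2u(s,0) = 0. The boundary conditions carry over: w(0,τ) = w(π,τ) = 0.
Solve for w:
  Using separation of variables w = X(s)T(τ):
  Eigenfunctions: sin(ns), n = 1, 2, 3, ...
  General solution: w(s, τ) = Σ [A_n cos(2n τ) + B_n sin(2n τ)] sin(ns)
  From w(s,0) = sin(3s) + 2sin(4s): A_3=1, A_4=2. From w_τ(s,0) = 0: all B_n = 0.
Hence w(s,τ) = sin(3s)cos(6τ) + 2sin(4s)cos(8τ).
Transform back: u(s,τ) = exp(-2τ)w(s,τ).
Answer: u(s, τ) = exp(-2τ)sin(3s)cos(6τ) + 2exp(-2τ)sin(4s)cos(8τ)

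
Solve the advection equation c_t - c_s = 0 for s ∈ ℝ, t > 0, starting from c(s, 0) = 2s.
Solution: By method of characteristics (waves move left with speed 1):
Along characteristics s + t = const, c is constant, so c(s,t) = f(s + t) with f = c(·, 0).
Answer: c(s, t) = 2s + 2t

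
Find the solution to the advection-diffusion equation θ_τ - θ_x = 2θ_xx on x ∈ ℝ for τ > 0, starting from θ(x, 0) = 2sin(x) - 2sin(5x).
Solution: Change to a moving frame: let η = x + τ, σ = τ and write θ(x,τ) = u(η,σ).
By the chain rule θ_τ = u_σ + u_η, θ_x = u_η, θ_xx = u_ηη.
Then θ_τ - θ_x = u_σ: the advection term cancels and the PDE becomes the heat equation u_σ = 2u_ηη on η ∈ ℝ.
Initial data: u(η,0) = θ(η,0) = 2sin(η) - 2sin(5η).
On η ∈ ℝ each mode satisfies (sin(nη))″ = -n² sin(nη), so exp(-2n²σ) sin(nη) solves the heat equation; by superposition u(η,σ) = Σ c_n exp(-2n²σ) sin(nη).
Reading off the coefficients: c_1=2, c_5=-2, so u(η,σ) = 2exp(-2σ)sin(η) - 2exp(-50σ)sin(5η).
Substituting back η = x + τ, σ = τ: θ(x,τ) = u(x + τ, τ).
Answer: θ(x, τ) = 2exp(-2τ)sin(x + τ) - 2exp(-50τ)sin(5x + 5τ)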